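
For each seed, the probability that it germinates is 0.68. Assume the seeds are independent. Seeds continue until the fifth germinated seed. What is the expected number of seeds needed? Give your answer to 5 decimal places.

Y = total seeds until the fifth success; negative binomial with r=5, p=0.68.
E[Y] = r / p = 5 / 0.68 = 7.3529412

7.35294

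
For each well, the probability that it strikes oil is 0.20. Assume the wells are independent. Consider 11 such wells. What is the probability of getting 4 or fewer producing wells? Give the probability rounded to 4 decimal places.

X ~ Binomial(11, 0.20); P(X ≤ 4) = Σ C(11,k) p^k (1−p)^(11−k) over k:
  k=0: C(11,0)·0.20^0·0.80^11 = 0.085899
  k=1: C(11,1)·0.20^1·0.80^10 = 0.236223
  k=2: C(11,2)·0.20^2·0.80^9 = 0.295279
  k=3: C(11,3)·0.20^3·0.80^8 = 0.221459
  k=4: C(11,4)·0.20^4·0.80^7 = 0.110730
Total = 0.949590

0.9496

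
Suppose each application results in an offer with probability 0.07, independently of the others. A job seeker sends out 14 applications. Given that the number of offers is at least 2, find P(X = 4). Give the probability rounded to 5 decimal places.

0.04536

X ~ Binomial(14, 0.07). Want P(X=4 | X≥2) = P(X=4) / P(X≥2).
P(X=4) = C(14,4)·0.07^4·0.93^10 = 0.0116320
P(X≥2) = 1 − 0.3620439 − 0.3815087 = 0.2564474
Ratio = 0.0116320 / 0.2564474 = 0.0453584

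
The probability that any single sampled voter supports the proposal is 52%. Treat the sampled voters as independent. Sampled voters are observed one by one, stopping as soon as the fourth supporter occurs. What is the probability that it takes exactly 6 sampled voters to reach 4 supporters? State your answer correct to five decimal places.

0.16846

Y = trial on which the fourth success occurs; negative binomial, r=4, p=0.52.
P(Y=6) = C(5,3) · p^4 · (1−p)^2
= 10 · 0.073116 · 0.2304 = 0.1684596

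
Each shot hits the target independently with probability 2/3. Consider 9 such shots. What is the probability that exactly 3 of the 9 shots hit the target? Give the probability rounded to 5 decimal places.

X ~ Binomial(n=9, p=0.666667).
P(X=3) = C(9,3) · p^3 · (1−p)^6
= 84 · 0.2963 · 0.0013717 = 0.0341411

0.03414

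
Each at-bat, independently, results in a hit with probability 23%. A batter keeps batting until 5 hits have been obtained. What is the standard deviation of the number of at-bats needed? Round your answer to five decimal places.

8.53105

Y = total at-bats until the fifth success; negative binomial with r=5, p=0.23.
SD(Y) = √[r(1−p)/p²] = √(72.7788280) = 8.5310508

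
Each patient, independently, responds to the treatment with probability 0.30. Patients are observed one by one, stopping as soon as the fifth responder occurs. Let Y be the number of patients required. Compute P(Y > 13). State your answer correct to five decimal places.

0.65431

Needing more than 13 patients ⇔ fewer than 5 successes in the first 13. With X ~ Binomial(13, 0.30), P(Y > 13) = P(X ≤ 4).
  k=0: C(13,0)·0.30^0·0.70^13 = 0.0096889
  k=1: C(13,1)·0.30^1·0.70^12 = 0.0539810
  k=2: C(13,2)·0.30^2·0.70^11 = 0.1388083
  k=3: C(13,3)·0.30^3·0.70^10 = 0.2181274
  k=4: C(13,4)·0.30^4·0.70^9 = 0.2337079
P(X ≤ 4) = 0.6543136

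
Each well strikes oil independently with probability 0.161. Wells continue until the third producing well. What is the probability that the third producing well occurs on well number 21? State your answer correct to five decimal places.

0.03365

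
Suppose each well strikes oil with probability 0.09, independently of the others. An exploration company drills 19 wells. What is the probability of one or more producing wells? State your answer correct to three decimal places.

P(at least one) = 1 − P(none) = 1 − (1 − 0.09)^19
= 1 − 0.16664 = 0.83336

0.833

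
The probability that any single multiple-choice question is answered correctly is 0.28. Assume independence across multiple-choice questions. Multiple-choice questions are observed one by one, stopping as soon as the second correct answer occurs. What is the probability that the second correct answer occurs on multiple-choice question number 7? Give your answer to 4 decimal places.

Y = trial on which the second success occurs; negative binomial, r=2, p=0.28.
P(Y=7) = C(6,1) · p^2 · (1−p)^5
= 6 · 0.0784 · 0.19349 = 0.091019

0.0910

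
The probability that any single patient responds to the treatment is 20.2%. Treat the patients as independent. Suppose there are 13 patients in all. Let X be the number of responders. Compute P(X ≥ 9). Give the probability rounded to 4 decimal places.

X ~ Binomial(13, 0.202); P(X ≥ 9) = Σ C(13,k) p^k (1−p)^(13−k) over k:
  k=9: C(13,9)·0.202^9·0.798^4 = 0.000162
  k=10: C(13,10)·0.202^10·0.798^3 = 0.000016
  k=11: C(13,11)·0.202^11·0.798^2 = 0.000001
  k=12: C(13,12)·0.202^12·0.798^1 = 0.000000
  k=13: C(13,13)·0.202^13·0.798^0 = 0.000000
Total = 0.000180

0.0002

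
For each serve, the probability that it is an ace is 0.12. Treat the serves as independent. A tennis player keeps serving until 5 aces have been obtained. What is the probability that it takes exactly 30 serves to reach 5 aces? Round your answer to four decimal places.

Y = trial on which the fifth success occurs; negative binomial, r=5, p=0.12.
P(Y=30) = C(29,4) · p^5 · (1−p)^25
= 23751 · 2.4883e-05 · 0.040932 = 0.024191

0.0242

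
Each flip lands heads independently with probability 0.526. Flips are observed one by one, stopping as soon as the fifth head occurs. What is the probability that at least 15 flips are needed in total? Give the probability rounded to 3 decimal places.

Needing more than 14 flips ⇔ fewer than 5 successes in the first 14. With X ~ Binomial(14, 0.526), P(Y > 14) = P(X ≤ 4).
  k=0: C(14,0)·0.526^0·0.474^14 = 0.00003
  k=1: C(14,1)·0.526^1·0.474^13 = 0.00045
  k=2: C(14,2)·0.526^2·0.474^12 = 0.00324
  k=3: C(14,3)·0.526^3·0.474^11 = 0.01438
  k=4: C(14,4)·0.526^4·0.474^10 = 0.04387
P(X ≤ 4) = 0.06196

0.062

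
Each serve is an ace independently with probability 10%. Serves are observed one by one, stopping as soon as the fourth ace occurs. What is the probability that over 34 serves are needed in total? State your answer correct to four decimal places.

0.5538

Needing more than 34 serves ⇔ fewer than 4 successes in the first 34. With X ~ Binomial(34, 0.10), P(Y > 34) = P(X ≤ 3).
  k=0: C(34,0)·0.10^0·0.90^34 = 0.027813
  k=1: C(34,1)·0.10^1·0.90^33 = 0.105071
  k=2: C(34,2)·0.10^2·0.90^32 = 0.192630
  k=3: C(34,3)·0.10^3·0.90^31 = 0.228302
P(X ≤ 3) = 0.553815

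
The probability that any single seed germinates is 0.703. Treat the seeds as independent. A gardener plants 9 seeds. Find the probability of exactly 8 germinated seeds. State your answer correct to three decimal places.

0.159

X ~ Binomial(n=9, p=0.703).
P(X=8) = C(9,8) · p^8 · (1−p)^1
= 9 · 0.059654 · 0.297 = 0.15946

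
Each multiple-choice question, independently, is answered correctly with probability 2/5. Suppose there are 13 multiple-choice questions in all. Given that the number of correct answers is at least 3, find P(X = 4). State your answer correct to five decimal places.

0.19580

X ~ Binomial(13, 0.40). Want P(X=4 | X≥3) = P(X=4) / P(X≥3).
P(X=4) = C(13,4)·0.40^4·0.60^9 = 0.1844621
P(X≥3) = 1 − 0.0013061 − 0.0113193 − 0.0452771 = 0.9420976
Ratio = 0.1844621 / 0.9420976 = 0.1957994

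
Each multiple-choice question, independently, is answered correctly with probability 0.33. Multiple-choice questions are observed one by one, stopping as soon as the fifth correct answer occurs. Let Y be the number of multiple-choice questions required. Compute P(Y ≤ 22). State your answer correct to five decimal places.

0.89822

Finishing within 22 multiple-choice questions ⇔ at least 5 successes in the first 22. With X ~ Binomial(22, 0.33), P(Y ≤ 22) = 1 − P(X ≤ 4).
  k=0: C(22,0)·0.33^0·0.67^22 = 0.0001492
  k=1: C(22,1)·0.33^1·0.67^21 = 0.0016162
  k=2: C(22,2)·0.33^2·0.67^20 = 0.0083586
  k=3: C(22,3)·0.33^3·0.67^19 = 0.0274463
  k=4: C(22,4)·0.33^4·0.67^18 = 0.0642121
1 − 0.1017824 = 0.8982176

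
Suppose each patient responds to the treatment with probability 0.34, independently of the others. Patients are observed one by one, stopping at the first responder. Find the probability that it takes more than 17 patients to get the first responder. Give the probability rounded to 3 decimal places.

0.001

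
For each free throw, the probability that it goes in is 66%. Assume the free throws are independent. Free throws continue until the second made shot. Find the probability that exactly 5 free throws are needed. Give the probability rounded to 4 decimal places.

0.0685

Y = trial on which the second success occurs; negative binomial, r=2, p=0.66.
P(Y=5) = C(4,1) · p^2 · (1−p)^3
= 4 · 0.4356 · 0.039304 = 0.068483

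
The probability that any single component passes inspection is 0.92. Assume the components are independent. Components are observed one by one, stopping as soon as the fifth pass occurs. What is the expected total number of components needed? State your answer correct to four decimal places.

5.4348

Y = total components until the fifth success; negative binomial with r=5, p=0.92.
E[Y] = r / p = 5 / 0.92 = 5.434783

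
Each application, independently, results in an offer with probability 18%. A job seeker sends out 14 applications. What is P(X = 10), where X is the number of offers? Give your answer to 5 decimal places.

X ~ Binomial(n=14, p=0.18).
P(X=10) = C(14,10) · p^10 · (1−p)^4
= 1001 · 3.5705e-08 · 0.45212 = 0.0000162

0.00002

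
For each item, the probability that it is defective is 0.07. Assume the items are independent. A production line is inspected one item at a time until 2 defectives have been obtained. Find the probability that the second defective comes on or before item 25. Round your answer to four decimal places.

Finishing within 25 items ⇔ at least 2 successes in the first 25. With X ~ Binomial(25, 0.07), P(Y ≤ 25) = 1 − P(X ≤ 1).
  k=0: C(25,0)·0.07^0·0.93^25 = 0.162957
  k=1: C(25,1)·0.07^1·0.93^24 = 0.306640
1 − 0.469597 = 0.530403

0.5304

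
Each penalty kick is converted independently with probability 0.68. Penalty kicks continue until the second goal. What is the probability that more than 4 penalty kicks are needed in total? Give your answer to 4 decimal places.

0.0996

Needing more than 4 penalty kicks ⇔ fewer than 2 successes in the first 4. With X ~ Binomial(4, 0.68), P(Y > 4) = P(X ≤ 1).
  k=0: C(4,0)·0.68^0·0.32^4 = 0.010486
  k=1: C(4,1)·0.68^1·0.32^3 = 0.089129
P(X ≤ 1) = 0.099615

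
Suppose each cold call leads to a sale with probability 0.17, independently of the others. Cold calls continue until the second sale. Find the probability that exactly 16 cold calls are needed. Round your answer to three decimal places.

Y = trial on which the second success occurs; negative binomial, r=2, p=0.17.
P(Y=16) = C(15,1) · p^2 · (1−p)^14
= 15 · 0.0289 · 0.073637 = 0.03192

0.032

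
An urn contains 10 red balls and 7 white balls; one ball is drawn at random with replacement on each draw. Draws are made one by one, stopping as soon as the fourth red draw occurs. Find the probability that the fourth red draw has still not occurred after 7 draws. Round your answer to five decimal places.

Needing more than 7 draws ⇔ fewer than 4 successes in the first 7. With X ~ Binomial(7, 0.588235), P(Y > 7) = P(X ≤ 3).
  k=0: C(7,0)·0.588235^0·0.411765^7 = 0.0020070
  k=1: C(7,1)·0.588235^1·0.411765^6 = 0.0200698
  k=2: C(7,2)·0.588235^2·0.411765^5 = 0.0860136
  k=3: C(7,3)·0.588235^3·0.411765^4 = 0.2047942
P(X ≤ 3) = 0.3128847

0.31288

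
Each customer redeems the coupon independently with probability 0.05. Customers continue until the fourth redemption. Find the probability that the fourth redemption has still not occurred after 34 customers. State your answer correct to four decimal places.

0.9119

Needing more than 34 customers ⇔ fewer than 4 successes in the first 34. With X ~ Binomial(34, 0.05), P(Y > 34) = P(X ≤ 3).
  k=0: C(34,0)·0.05^0·0.95^34 = 0.174825
  k=1: C(34,1)·0.05^1·0.95^33 = 0.312844
  k=2: C(34,2)·0.05^2·0.95^32 = 0.271680
  k=3: C(34,3)·0.05^3·0.95^31 = 0.152522
P(X ≤ 3) = 0.911871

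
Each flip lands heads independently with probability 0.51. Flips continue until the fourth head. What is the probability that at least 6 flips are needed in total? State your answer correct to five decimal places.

Needing more than 5 flips ⇔ fewer than 4 successes in the first 5. With X ~ Binomial(5, 0.51), P(Y > 5) = P(X ≤ 3).
  k=0: C(5,0)·0.51^0·0.49^5 = 0.0282475
  k=1: C(5,1)·0.51^1·0.49^4 = 0.1470024
  k=2: C(5,2)·0.51^2·0.49^3 = 0.3060050
  k=3: C(5,3)·0.51^3·0.49^2 = 0.3184951
P(X ≤ 3) = 0.7997501

0.79975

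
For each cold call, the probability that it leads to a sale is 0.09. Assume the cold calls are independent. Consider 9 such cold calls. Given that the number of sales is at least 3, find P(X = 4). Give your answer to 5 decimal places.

0.12745

X ~ Binomial(9, 0.09). Want P(X=4 | X≥3) = P(X=4) / P(X≥3).
P(X=4) = C(9,4)·0.09^4·0.91^5 = 0.0051588
P(X≥3) = 1 − 0.4279298 − 0.3809045 − 0.1506875 = 0.0404781
Ratio = 0.0051588 / 0.0404781 = 0.1274462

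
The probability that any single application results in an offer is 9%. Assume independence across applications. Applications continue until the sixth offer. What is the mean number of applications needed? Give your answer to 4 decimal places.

Y = total applications until the sixth success; negative binomial with r=6, p=0.09.
E[Y] = r / p = 6 / 0.09 = 66.666667

66.6667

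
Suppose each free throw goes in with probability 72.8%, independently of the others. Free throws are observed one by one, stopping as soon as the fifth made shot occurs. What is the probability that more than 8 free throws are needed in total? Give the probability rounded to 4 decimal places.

Needing more than 8 free throws ⇔ fewer than 5 successes in the first 8. With X ~ Binomial(8, 0.728), P(Y > 8) = P(X ≤ 4).
  k=0: C(8,0)·0.728^0·0.272^8 = 0.000030
  k=1: C(8,1)·0.728^1·0.272^7 = 0.000642
  k=2: C(8,2)·0.728^2·0.272^6 = 0.006009
  k=3: C(8,3)·0.728^3·0.272^5 = 0.032168
  k=4: C(8,4)·0.728^4·0.272^4 = 0.107622
P(X ≤ 4) = 0.146471

0.1465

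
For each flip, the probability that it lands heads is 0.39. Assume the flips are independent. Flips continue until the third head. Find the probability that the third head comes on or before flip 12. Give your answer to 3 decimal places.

0.905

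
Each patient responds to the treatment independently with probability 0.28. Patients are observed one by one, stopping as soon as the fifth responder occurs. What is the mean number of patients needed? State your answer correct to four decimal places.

17.8571

Y = total patients until the fifth success; negative binomial with r=5, p=0.28.
E[Y] = r / p = 5 / 0.28 = 17.857143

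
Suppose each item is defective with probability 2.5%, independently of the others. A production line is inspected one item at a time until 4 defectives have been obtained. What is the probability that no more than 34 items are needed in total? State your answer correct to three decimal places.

0.010

Finishing within 34 items ⇔ at least 4 successes in the first 34. With X ~ Binomial(34, 0.025), P(Y ≤ 34) = 1 − P(X ≤ 3).
  k=0: C(34,0)·0.025^0·0.975^34 = 0.42282
  k=1: C(34,1)·0.025^1·0.975^33 = 0.36861
  k=2: C(34,2)·0.025^2·0.975^32 = 0.15595
  k=3: C(34,3)·0.025^3·0.975^31 = 0.04265
1 − 0.99004 = 0.00996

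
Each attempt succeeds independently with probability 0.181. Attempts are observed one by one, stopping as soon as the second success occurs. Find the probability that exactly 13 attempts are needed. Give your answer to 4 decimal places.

0.0437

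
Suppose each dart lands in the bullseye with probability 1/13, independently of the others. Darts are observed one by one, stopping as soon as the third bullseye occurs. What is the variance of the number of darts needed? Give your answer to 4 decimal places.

468.0000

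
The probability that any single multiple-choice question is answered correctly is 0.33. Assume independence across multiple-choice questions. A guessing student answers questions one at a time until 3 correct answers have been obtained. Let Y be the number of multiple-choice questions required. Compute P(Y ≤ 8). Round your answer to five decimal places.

Finishing within 8 multiple-choice questions ⇔ at least 3 successes in the first 8. With X ~ Binomial(8, 0.33), P(Y ≤ 8) = 1 − P(X ≤ 2).
  k=0: C(8,0)·0.33^0·0.67^8 = 0.0406068
  k=1: C(8,1)·0.33^1·0.67^7 = 0.1600028
  k=2: C(8,2)·0.33^2·0.67^6 = 0.2758257
1 − 0.4764353 = 0.5235647

0.52356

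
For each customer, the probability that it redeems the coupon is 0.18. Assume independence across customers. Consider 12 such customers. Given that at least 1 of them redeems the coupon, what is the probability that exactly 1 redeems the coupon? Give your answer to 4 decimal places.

X ~ Binomial(12, 0.18). Want P(X=1 | X≥1) = P(X=1) / P(X≥1).
P(X=1) = C(12,1)·0.18^1·0.82^11 = 0.243448
P(X≥1) = 1 − 0.092420 = 0.907580
Ratio = 0.243448 / 0.907580 = 0.268239

0.2682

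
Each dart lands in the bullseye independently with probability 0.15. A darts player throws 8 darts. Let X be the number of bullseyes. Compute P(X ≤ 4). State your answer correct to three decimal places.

X ~ Binomial(8, 0.15); P(X ≤ 4) = Σ C(8,k) p^k (1−p)^(8−k) over k:
  k=0: C(8,0)·0.15^0·0.85^8 = 0.27249
  k=1: C(8,1)·0.15^1·0.85^7 = 0.38469
  k=2: C(8,2)·0.15^2·0.85^6 = 0.23760
  k=3: C(8,3)·0.15^3·0.85^5 = 0.08386
  k=4: C(8,4)·0.15^4·0.85^4 = 0.01850
Total = 0.99715

0.997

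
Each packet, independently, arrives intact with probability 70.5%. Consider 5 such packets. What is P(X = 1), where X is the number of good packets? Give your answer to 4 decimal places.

0.0267

X ~ Binomial(n=5, p=0.705).
P(X=1) = C(5,1) · p^1 · (1−p)^4
= 5 · 0.705 · 0.0075734 = 0.026696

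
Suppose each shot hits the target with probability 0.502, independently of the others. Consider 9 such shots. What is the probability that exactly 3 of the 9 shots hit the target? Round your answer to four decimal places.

0.1621

X ~ Binomial(n=9, p=0.502).
P(X=3) = C(9,3) · p^3 · (1−p)^6
= 84 · 0.12651 · 0.015254 = 0.162094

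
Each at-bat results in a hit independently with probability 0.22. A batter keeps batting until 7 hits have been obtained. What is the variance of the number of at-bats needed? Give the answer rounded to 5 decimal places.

112.80992

Y = total at-bats until the seventh success; negative binomial with r=7, p=0.22.
Var(Y) = r(1−p)/p² = 7·0.78 / 0.22² = 112.8099174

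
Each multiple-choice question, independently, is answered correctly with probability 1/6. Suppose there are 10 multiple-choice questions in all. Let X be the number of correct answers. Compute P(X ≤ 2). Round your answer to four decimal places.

0.7752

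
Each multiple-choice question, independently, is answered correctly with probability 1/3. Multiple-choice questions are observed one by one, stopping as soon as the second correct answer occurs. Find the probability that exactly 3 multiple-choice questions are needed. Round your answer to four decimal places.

0.1481

Y = trial on which the second success occurs; negative binomial, r=2, p=0.333333.
P(Y=3) = C(2,1) · p^2 · (1−p)^1
= 2 · 0.11111 · 0.66667 = 0.148148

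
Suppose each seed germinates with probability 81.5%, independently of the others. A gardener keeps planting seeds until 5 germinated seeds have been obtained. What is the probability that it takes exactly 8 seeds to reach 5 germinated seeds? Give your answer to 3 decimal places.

0.080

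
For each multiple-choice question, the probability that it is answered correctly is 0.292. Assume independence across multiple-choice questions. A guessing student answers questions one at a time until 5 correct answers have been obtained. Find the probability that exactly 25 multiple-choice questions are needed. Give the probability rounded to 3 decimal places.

Y = trial on which the fifth success occurs; negative binomial, r=5, p=0.292.
P(Y=25) = C(24,4) · p^5 · (1−p)^20
= 10626 · 0.0021228 · 0.0010015 = 0.02259

0.023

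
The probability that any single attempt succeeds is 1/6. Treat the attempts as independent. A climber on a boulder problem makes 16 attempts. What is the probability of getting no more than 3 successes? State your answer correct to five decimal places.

0.72910

X ~ Binomial(16, 0.166667); P(X ≤ 3) = Σ C(16,k) p^k (1−p)^(16−k) over k:
  k=0: C(16,0)·0.166667^0·0.833333^16 = 0.0540879
  k=1: C(16,1)·0.166667^1·0.833333^15 = 0.1730813
  k=2: C(16,2)·0.166667^2·0.833333^14 = 0.2596219
  k=3: C(16,3)·0.166667^3·0.833333^13 = 0.2423138
Total = 0.7291048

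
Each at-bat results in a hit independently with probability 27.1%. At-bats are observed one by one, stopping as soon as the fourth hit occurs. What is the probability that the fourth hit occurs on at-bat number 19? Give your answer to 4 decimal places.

Y = trial on which the fourth success occurs; negative binomial, r=4, p=0.271.
P(Y=19) = C(18,3) · p^4 · (1−p)^15
= 816 · 0.0053936 · 0.008728 = 0.038413

0.0384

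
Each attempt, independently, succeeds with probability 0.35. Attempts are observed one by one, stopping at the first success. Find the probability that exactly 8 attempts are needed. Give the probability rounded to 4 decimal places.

Geometric (trials to first success), p = 0.35.
P(Y = 8) = (1−p)^7 · p = 0.049022 · 0.35 = 0.017158

0.0172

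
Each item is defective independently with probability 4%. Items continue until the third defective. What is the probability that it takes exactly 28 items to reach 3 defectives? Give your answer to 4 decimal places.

Y = trial on which the third success occurs; negative binomial, r=3, p=0.04.
P(Y=28) = C(27,2) · p^3 · (1−p)^25
= 351 · 6.4e-05 · 0.3604 = 0.008096

0.0081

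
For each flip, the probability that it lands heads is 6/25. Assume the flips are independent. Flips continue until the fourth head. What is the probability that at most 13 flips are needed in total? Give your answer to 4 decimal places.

Finishing within 13 flips ⇔ at least 4 successes in the first 13. With X ~ Binomial(13, 0.24), P(Y ≤ 13) = 1 − P(X ≤ 3).
  k=0: C(13,0)·0.24^0·0.76^13 = 0.028221
  k=1: C(13,1)·0.24^1·0.76^12 = 0.115856
  k=2: C(13,2)·0.24^2·0.76^11 = 0.219516
  k=3: C(13,3)·0.24^3·0.76^10 = 0.254177
1 − 0.617770 = 0.382230

0.3822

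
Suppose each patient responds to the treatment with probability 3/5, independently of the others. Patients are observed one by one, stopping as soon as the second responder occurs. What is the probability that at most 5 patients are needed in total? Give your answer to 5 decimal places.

Finishing within 5 patients ⇔ at least 2 successes in the first 5. With X ~ Binomial(5, 0.60), P(Y ≤ 5) = 1 − P(X ≤ 1).
  k=0: C(5,0)·0.60^0·0.40^5 = 0.0102400
  k=1: C(5,1)·0.60^1·0.40^4 = 0.0768000
1 − 0.0870400 = 0.9129600

0.91296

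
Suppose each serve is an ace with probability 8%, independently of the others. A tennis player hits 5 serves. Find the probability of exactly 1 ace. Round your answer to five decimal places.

0.28656

X ~ Binomial(n=5, p=0.08).
P(X=1) = C(5,1) · p^1 · (1−p)^4
= 5 · 0.08 · 0.71639 = 0.2865572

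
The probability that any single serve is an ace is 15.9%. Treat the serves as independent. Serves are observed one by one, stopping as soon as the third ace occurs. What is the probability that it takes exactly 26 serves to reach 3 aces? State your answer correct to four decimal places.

0.0225

Y = trial on which the third success occurs; negative binomial, r=3, p=0.159.
P(Y=26) = C(25,2) · p^3 · (1−p)^23
= 300 · 0.0040197 · 0.018634 = 0.022471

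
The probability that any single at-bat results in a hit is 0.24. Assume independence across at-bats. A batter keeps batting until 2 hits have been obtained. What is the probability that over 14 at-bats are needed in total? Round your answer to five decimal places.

Needing more than 14 at-bats ⇔ fewer than 2 successes in the first 14. With X ~ Binomial(14, 0.24), P(Y > 14) = P(X ≤ 1).
  k=0: C(14,0)·0.24^0·0.76^14 = 0.0214482
  k=1: C(14,1)·0.24^1·0.76^13 = 0.0948235
P(X ≤ 1) = 0.1162717

0.11627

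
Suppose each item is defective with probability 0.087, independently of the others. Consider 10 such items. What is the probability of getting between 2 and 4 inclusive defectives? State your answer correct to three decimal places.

0.213

X ~ Binomial(10, 0.087); P(2 ≤ X ≤ 4) = Σ C(10,k) p^k (1−p)^(10−k) over k:
  k=2: C(10,2)·0.087^2·0.913^8 = 0.16444
  k=3: C(10,3)·0.087^3·0.913^7 = 0.04179
  k=4: C(10,4)·0.087^4·0.913^6 = 0.00697
Total = 0.21320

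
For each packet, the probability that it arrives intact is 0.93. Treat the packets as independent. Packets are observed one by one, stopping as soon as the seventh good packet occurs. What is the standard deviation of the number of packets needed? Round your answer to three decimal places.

0.753

Y = total packets until the seventh success; negative binomial with r=7, p=0.93.
SD(Y) = √[r(1−p)/p²] = √(0.56654) = 0.75269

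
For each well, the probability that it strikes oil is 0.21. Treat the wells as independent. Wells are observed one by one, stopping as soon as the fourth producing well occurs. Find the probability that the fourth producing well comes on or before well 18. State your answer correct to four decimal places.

Finishing within 18 wells ⇔ at least 4 successes in the first 18. With X ~ Binomial(18, 0.21), P(Y ≤ 18) = 1 − P(X ≤ 3).
  k=0: C(18,0)·0.21^0·0.79^18 = 0.014364
  k=1: C(18,1)·0.21^1·0.79^17 = 0.068731
  k=2: C(18,2)·0.21^2·0.79^16 = 0.155297
  k=3: C(18,3)·0.21^3·0.79^15 = 0.220168
1 − 0.458561 = 0.541439

0.5414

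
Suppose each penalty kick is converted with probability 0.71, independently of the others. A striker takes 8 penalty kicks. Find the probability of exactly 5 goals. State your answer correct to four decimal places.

0.2464

X ~ Binomial(n=8, p=0.71).
P(X=5) = C(8,5) · p^5 · (1−p)^3
= 56 · 0.18042 · 0.024389 = 0.246419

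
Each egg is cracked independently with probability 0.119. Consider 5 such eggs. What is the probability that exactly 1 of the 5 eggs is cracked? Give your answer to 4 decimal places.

X ~ Binomial(n=5, p=0.119).
P(X=1) = C(5,1) · p^1 · (1−p)^4
= 5 · 0.119 · 0.60243 = 0.358443

0.3584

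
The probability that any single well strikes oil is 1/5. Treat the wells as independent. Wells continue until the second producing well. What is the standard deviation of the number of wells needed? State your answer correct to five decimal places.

6.32456

Y = total wells until the second success; negative binomial with r=2, p=0.20.
SD(Y) = √[r(1−p)/p²] = √(40.0000000) = 6.3245553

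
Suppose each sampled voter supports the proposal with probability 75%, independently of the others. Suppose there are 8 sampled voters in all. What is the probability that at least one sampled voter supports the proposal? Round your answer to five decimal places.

0.99998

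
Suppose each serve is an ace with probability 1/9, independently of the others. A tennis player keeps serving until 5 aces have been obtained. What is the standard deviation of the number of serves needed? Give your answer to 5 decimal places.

18.97367

Y = total serves until the fifth success; negative binomial with r=5, p=0.111111.
SD(Y) = √[r(1−p)/p²] = √(360.0000000) = 18.9736660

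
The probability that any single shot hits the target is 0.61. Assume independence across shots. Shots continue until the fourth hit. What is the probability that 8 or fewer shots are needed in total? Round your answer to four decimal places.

Finishing within 8 shots ⇔ at least 4 successes in the first 8. With X ~ Binomial(8, 0.61), P(Y ≤ 8) = 1 − P(X ≤ 3).
  k=0: C(8,0)·0.61^0·0.39^8 = 0.000535
  k=1: C(8,1)·0.61^1·0.39^7 = 0.006697
  k=2: C(8,2)·0.61^2·0.39^6 = 0.036661
  k=3: C(8,3)·0.61^3·0.39^5 = 0.114683
1 − 0.158577 = 0.841423

0.8414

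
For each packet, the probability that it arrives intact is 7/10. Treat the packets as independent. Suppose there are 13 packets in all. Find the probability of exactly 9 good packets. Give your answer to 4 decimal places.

X ~ Binomial(n=13, p=0.70).
P(X=9) = C(13,9) · p^9 · (1−p)^4
= 715 · 0.040354 · 0.0081 = 0.233708

0.2337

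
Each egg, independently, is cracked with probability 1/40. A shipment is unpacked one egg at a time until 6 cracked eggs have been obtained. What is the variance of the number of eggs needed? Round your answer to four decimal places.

Y = total eggs until the sixth success; negative binomial with r=6, p=0.025.
Var(Y) = r(1−p)/p² = 6·0.975 / 0.025² = 9360.000000

9360.0000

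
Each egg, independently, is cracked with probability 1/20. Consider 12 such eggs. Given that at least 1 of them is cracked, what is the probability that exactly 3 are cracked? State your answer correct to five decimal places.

0.03771

X ~ Binomial(12, 0.05). Want P(X=3 | X≥1) = P(X=3) / P(X≥1).
P(X=3) = C(12,3)·0.05^3·0.95^9 = 0.0173319
P(X≥1) = 1 − 0.5403601 = 0.4596399
Ratio = 0.0173319 / 0.4596399 = 0.0377075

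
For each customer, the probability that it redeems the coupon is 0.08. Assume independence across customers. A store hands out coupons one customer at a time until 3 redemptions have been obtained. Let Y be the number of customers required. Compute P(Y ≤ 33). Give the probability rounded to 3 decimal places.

0.498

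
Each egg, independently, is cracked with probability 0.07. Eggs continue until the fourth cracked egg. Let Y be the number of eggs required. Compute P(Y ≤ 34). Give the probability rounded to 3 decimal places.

0.212

Finishing within 34 eggs ⇔ at least 4 successes in the first 34. With X ~ Binomial(34, 0.07), P(Y ≤ 34) = 1 − P(X ≤ 3).
  k=0: C(34,0)·0.07^0·0.93^34 = 0.08480
  k=1: C(34,1)·0.07^1·0.93^33 = 0.21703
  k=2: C(34,2)·0.07^2·0.93^32 = 0.26953
  k=3: C(34,3)·0.07^3·0.93^31 = 0.21640
1 − 0.78777 = 0.21223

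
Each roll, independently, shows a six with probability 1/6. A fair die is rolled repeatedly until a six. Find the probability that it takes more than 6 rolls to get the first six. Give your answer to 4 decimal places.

0.3349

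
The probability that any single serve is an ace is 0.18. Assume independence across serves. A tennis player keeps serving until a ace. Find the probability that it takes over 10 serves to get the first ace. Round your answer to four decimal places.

0.1374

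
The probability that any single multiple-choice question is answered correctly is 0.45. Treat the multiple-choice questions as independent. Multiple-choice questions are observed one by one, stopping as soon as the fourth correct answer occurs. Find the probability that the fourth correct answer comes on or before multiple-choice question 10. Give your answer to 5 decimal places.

0.73396

Finishing within 10 multiple-choice questions ⇔ at least 4 successes in the first 10. With X ~ Binomial(10, 0.45), P(Y ≤ 10) = 1 − P(X ≤ 3).
  k=0: C(10,0)·0.45^0·0.55^10 = 0.0025330
  k=1: C(10,1)·0.45^1·0.55^9 = 0.0207241
  k=2: C(10,2)·0.45^2·0.55^8 = 0.0763026
  k=3: C(10,3)·0.45^3·0.55^7 = 0.1664783
1 − 0.2660379 = 0.7339621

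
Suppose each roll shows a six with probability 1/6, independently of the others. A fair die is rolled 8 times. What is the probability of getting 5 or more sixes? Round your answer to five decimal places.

X ~ Binomial(8, 0.166667); P(X ≥ 5) = Σ C(8,k) p^k (1−p)^(8−k) over k:
  k=5: C(8,5)·0.166667^5·0.833333^3 = 0.0041676
  k=6: C(8,6)·0.166667^6·0.833333^2 = 0.0004168
  k=7: C(8,7)·0.166667^7·0.833333^1 = 0.0000238
  k=8: C(8,8)·0.166667^8·0.833333^0 = 0.0000006
Total = 0.0046088

0.00461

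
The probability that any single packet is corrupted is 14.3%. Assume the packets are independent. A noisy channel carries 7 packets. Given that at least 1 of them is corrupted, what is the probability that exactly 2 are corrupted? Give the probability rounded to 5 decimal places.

X ~ Binomial(7, 0.143). Want P(X=2 | X≥1) = P(X=2) / P(X≥1).
P(X=2) = C(7,2)·0.143^2·0.857^5 = 0.1985160
P(X≥1) = 1 − 0.3395203 = 0.6604797
Ratio = 0.1985160 / 0.6604797 = 0.3005633

0.30056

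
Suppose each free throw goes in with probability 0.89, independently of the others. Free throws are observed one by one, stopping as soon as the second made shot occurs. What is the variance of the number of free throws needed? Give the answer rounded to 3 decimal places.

Y = total free throws until the second success; negative binomial with r=2, p=0.89.
Var(Y) = r(1−p)/p² = 2·0.11 / 0.89² = 0.27774

0.278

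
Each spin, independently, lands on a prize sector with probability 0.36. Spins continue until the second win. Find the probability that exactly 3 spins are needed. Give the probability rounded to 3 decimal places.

Y = trial on which the second success occurs; negative binomial, r=2, p=0.36.
P(Y=3) = C(2,1) · p^2 · (1−p)^1
= 2 · 0.1296 · 0.64 = 0.16589

0.166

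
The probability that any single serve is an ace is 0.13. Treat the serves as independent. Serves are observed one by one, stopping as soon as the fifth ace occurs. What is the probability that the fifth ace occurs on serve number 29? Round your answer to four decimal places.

Y = trial on which the fifth success occurs; negative binomial, r=5, p=0.13.
P(Y=29) = C(28,4) · p^5 · (1−p)^24
= 20475 · 3.7129e-05 · 0.035356 = 0.026878

0.0269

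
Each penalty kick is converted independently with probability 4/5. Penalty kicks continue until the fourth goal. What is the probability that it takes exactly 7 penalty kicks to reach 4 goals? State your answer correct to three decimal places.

0.066

Y = trial on which the fourth success occurs; negative binomial, r=4, p=0.80.
P(Y=7) = C(6,3) · p^4 · (1−p)^3
= 20 · 0.4096 · 0.008 = 0.06554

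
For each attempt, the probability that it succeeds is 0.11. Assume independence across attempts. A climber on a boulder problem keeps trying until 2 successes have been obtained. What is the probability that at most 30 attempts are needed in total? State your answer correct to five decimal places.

Finishing within 30 attempts ⇔ at least 2 successes in the first 30. With X ~ Binomial(30, 0.11), P(Y ≤ 30) = 1 − P(X ≤ 1).
  k=0: C(30,0)·0.11^0·0.89^30 = 0.0303180
  k=1: C(30,1)·0.11^1·0.89^29 = 0.1124150
1 − 0.1427329 = 0.8572671

0.85727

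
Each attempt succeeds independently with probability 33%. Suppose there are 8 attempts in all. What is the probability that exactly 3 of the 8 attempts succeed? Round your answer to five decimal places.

X ~ Binomial(n=8, p=0.33).
P(X=3) = C(8,3) · p^3 · (1−p)^5
= 56 · 0.035937 · 0.13501 = 0.2717089

0.27171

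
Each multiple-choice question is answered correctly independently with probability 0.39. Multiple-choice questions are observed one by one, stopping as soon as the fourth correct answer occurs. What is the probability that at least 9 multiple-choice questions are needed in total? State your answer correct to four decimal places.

Needing more than 8 multiple-choice questions ⇔ fewer than 4 successes in the first 8. With X ~ Binomial(8, 0.39), P(Y > 8) = P(X ≤ 3).
  k=0: C(8,0)·0.39^0·0.61^8 = 0.019171
  k=1: C(8,1)·0.39^1·0.61^7 = 0.098054
  k=2: C(8,2)·0.39^2·0.61^6 = 0.219415
  k=3: C(8,3)·0.39^3·0.61^5 = 0.280563
P(X ≤ 3) = 0.617203

0.6172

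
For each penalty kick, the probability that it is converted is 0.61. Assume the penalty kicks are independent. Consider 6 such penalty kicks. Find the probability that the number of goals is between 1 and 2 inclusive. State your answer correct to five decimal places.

0.16215

X ~ Binomial(6, 0.61); P(1 ≤ X ≤ 2) = Σ C(6,k) p^k (1−p)^(6−k) over k:
  k=1: C(6,1)·0.61^1·0.39^5 = 0.0330221
  k=2: C(6,2)·0.61^2·0.39^4 = 0.1291247
Total = 0.1621468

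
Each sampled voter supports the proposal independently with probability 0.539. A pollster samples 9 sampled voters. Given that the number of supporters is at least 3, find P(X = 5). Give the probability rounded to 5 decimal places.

0.27457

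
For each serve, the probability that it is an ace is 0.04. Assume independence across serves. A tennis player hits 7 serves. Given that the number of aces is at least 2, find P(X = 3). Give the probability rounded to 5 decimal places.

0.06476

X ~ Binomial(7, 0.04). Want P(X=3 | X≥2) = P(X=3) / P(X≥2).
P(X=3) = C(7,3)·0.04^3·0.96^4 = 0.0019025
P(X≥2) = 1 − 0.7514475 − 0.2191722 = 0.0293803
Ratio = 0.0019025 / 0.0293803 = 0.0647554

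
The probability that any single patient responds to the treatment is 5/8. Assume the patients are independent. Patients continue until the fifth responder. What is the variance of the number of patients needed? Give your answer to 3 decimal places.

Y = total patients until the fifth success; negative binomial with r=5, p=0.625.
Var(Y) = r(1−p)/p² = 5·0.375 / 0.625² = 4.80000

4.800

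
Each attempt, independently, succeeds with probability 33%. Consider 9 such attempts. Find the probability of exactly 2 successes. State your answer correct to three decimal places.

0.238

X ~ Binomial(n=9, p=0.33).
P(X=2) = C(9,2) · p^2 · (1−p)^7
= 36 · 0.1089 · 0.060607 = 0.23760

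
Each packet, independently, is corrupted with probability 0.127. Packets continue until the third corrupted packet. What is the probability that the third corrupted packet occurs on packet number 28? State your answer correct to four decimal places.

0.0241

Y = trial on which the third success occurs; negative binomial, r=3, p=0.127.
P(Y=28) = C(27,2) · p^3 · (1−p)^25
= 351 · 0.0020484 · 0.033524 = 0.024103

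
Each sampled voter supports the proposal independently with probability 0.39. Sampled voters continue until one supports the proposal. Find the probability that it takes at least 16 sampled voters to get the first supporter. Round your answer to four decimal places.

0.0006

Y = number of sampled voters to the first success; geometric, p = 0.39.
P(Y > 15) = P(first 15 all fail) = (1−p)^15 = 0.000602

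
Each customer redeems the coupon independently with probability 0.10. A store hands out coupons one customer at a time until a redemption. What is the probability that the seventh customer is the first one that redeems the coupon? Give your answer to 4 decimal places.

0.0531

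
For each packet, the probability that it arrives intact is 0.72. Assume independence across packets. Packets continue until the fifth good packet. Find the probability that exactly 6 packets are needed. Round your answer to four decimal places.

0.2709

Y = trial on which the fifth success occurs; negative binomial, r=5, p=0.72.
P(Y=6) = C(5,4) · p^5 · (1−p)^1
= 5 · 0.19349 · 0.28 = 0.270888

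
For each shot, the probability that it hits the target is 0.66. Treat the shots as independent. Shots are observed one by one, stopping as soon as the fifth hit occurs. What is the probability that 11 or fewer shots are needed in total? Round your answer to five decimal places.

Finishing within 11 shots ⇔ at least 5 successes in the first 11. With X ~ Binomial(11, 0.66), P(Y ≤ 11) = 1 − P(X ≤ 4).
  k=0: C(11,0)·0.66^0·0.34^11 = 0.0000070
  k=1: C(11,1)·0.66^1·0.34^10 = 0.0001499
  k=2: C(11,2)·0.66^2·0.34^9 = 0.0014547
  k=3: C(11,3)·0.66^3·0.34^8 = 0.0084712
  k=4: C(11,4)·0.66^4·0.34^7 = 0.0328884
1 − 0.0429711 = 0.9570289

0.95703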